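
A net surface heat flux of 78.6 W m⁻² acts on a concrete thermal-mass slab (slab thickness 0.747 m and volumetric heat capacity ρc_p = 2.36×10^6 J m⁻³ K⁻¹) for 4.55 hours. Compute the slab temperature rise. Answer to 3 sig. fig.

0.730 K

Areal heat capacity C = ρc_p × D = 2.36×10^6 × 0.747 = 1.76×10^6 J/(m^2 K).
Net heat input Q = F Δt = 78.6 × (4.55 hours × 3600 s/hour) = 1.29×10^6 J/m².
ΔT = Q / C = 1.29×10^6 / 1.76×10^6 = 0.730 K.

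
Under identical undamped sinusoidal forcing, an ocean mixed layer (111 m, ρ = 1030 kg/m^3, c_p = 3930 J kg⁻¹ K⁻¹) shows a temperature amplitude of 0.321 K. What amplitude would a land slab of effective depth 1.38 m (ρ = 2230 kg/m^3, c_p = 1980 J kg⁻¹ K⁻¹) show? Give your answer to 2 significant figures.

C_ocean = 4.49×10^8 J/(m²·K); C_land = 6.09×10^6 J/(m²·K).
A ∝ 1/C ⇒ A_land = A_ocean × C_ocean/C_land = 0.321 × 73.7 = 23.7 K.

24 K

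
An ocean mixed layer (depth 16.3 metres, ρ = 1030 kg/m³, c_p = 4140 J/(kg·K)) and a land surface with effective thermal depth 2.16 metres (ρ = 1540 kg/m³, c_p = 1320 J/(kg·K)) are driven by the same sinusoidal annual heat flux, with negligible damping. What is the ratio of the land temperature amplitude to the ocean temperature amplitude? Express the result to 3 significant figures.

15.8

C_ocean = 1030 × 4140 × 16.3 = 6.95×10^7 J/(m²·K).
C_land = 1540 × 1320 × 2.16 = 4.39×10^6 J/(m²·K).
Undamped amplitude ∝ 1/C, so A_land/A_ocean = C_ocean/C_land = 15.8.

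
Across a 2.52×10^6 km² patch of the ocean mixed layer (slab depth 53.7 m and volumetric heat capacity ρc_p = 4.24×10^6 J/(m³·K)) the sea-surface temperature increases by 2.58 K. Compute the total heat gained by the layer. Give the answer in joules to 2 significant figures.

Areal heat capacity C = ρc_p × D = 4.24×10^6 × 53.7 = 2.28×10^8 J/(m^2 K).
Heat per unit area: q = C ΔT = 2.28×10^8 × 2.58 = 5.87×10^8 J/m².
Total heat: Q = q × A = 5.87×10^8 × (2.52×10^6 × 10⁶ m²) = 1.48×10^21 J.

1.5×10^21 J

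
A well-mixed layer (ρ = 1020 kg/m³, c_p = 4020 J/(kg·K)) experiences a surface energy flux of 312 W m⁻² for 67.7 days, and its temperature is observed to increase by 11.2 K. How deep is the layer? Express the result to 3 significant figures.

39.7 m

Heat input Q = F Δt = 312 × 5.85×10^6 s = 1.82×10^9 J/m².
Required areal heat capacity C = Q / ΔT = 1.63×10^8 J/(m²·K).
Depth D = C / (ρ c_p) = 1.63×10^8 / (1020 × 4020) = 39.7 m.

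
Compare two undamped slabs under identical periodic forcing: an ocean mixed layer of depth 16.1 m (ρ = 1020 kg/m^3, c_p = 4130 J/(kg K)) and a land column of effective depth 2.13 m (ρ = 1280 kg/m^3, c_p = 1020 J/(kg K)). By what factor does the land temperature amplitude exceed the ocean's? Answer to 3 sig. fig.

24.4

C_ocean = 1020 × 4130 × 16.1 = 6.78×10^7 J/(m²·K).
C_land = 1280 × 1020 × 2.13 = 2.78×10^6 J/(m²·K).
Undamped amplitude ∝ 1/C, so A_land/A_ocean = C_ocean/C_land = 24.4.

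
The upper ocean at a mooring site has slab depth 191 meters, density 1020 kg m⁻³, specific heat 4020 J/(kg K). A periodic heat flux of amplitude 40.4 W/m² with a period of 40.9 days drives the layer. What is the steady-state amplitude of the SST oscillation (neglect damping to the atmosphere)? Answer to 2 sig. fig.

0.029 K

Areal heat capacity C = ρ c_p D = 1020 × 4020 × 191 = 7.83×10^8 J m⁻² K⁻¹.
Angular frequency ω = 2π / T = 2π / 3.53×10^6 s = 1.78×10^-6 s⁻¹.
Cω = 7.83×10^8 × 1.78×10^-6 = 1390 W/(m²·K).
Amplitude A = F₀ / (Cω) = 40.4 / 1390 = 0.0290 K.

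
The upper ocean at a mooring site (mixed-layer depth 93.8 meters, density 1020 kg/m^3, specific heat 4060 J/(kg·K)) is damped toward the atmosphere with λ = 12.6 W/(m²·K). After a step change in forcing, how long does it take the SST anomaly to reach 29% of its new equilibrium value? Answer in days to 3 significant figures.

122 days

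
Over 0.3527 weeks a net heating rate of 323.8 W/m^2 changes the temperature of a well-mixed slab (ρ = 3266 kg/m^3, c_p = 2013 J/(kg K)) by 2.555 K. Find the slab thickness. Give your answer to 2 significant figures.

4.1 m

Heat input Q = F Δt = 323.8 × 2.13×10^5 s = 6.91×10^7 J/m².
Required areal heat capacity C = Q / ΔT = 2.70×10^7 J/(m²·K).
Depth D = C / (ρ c_p) = 2.70×10^7 / (3266 × 2013) = 4.11 m.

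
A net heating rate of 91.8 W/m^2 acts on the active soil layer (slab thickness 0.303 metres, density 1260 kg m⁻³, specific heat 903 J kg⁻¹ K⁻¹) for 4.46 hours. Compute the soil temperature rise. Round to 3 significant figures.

Areal heat capacity C = ρ c_p D = 1260 × 903 × 0.303 = 3.45×10^5 J/(m²·K).
Net heat input Q = F Δt = 91.8 × (4.46 hours × 3600 s/hour) = 1.47×10^6 J/m².
ΔT = Q / C = 1.47×10^6 / 3.45×10^5 = 4.28 K.

4.28 K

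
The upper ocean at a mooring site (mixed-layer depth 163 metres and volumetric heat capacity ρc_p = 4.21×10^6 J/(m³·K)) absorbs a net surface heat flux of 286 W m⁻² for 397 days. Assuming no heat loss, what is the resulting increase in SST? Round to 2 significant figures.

14 K

Areal heat capacity C = ρc_p × D = 4.21×10^6 × 163 = 6.86×10^8 J m⁻² K⁻¹.
Net heat input Q = F Δt = 286 × (397 days × 86400 s/day) = 9.81×10^9 J/m².
ΔT = Q / C = 9.81×10^9 / 6.86×10^8 = 14.3 K.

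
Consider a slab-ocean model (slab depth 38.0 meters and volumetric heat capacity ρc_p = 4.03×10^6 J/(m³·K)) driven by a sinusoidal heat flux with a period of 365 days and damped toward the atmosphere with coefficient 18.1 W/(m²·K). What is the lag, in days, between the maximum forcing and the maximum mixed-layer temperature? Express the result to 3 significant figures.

60.1 days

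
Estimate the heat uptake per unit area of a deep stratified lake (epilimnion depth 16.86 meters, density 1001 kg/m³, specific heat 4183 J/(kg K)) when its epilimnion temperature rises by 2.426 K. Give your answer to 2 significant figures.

Areal heat capacity C = ρ c_p D = 1001 × 4183 × 16.86 = 7.06×10^7 J/(m²·K).
ΔQ = C ΔT = 7.06×10^7 × 2.426 = 1.71×10^8 J/m².

1.7×10^8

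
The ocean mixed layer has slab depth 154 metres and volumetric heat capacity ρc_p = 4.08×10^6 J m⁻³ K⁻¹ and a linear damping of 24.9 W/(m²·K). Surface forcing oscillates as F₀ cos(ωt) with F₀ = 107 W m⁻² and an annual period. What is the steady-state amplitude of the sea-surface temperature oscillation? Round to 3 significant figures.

Areal heat capacity C = ρc_p × D = 4.08×10^6 × 154 = 6.28×10^8 J/(m^2 K).
Angular frequency ω = 2π / T = 2π / 3.15×10^7 s = 1.99×10^-7 s⁻¹.
√((Cω)² + λ²) = √((125)² + 24.9²) = 128 W/(m²·K).
Amplitude A = F₀ / √((Cω)²+λ²) = 107 / 128 = 0.838 K.

0.838 K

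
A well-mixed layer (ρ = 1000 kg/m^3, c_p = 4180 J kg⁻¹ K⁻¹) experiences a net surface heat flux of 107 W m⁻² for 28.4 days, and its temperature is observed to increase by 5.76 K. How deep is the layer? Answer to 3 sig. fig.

Heat input Q = F Δt = 107 × 2.45×10^6 s = 2.63×10^8 J/m².
Required areal heat capacity C = Q / ΔT = 4.56×10^7 J/(m²·K).
Depth D = C / (ρ c_p) = 4.56×10^7 / (1000 × 4180) = 10.9 m.

10.9 m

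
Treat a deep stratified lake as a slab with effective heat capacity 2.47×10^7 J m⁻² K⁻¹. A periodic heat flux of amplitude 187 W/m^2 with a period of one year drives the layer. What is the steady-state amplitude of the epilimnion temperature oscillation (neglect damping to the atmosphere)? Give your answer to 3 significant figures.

38.0 K

Areal heat capacity C = 2.47×10^7 J m⁻² K⁻¹ (given).
Angular frequency ω = 2π / T = 2π / 3.15×10^7 s = 1.99×10^-7 s⁻¹.
Cω = 2.47×10^7 × 1.99×10^-7 = 4.92 W/(m²·K).
Amplitude A = F₀ / (Cω) = 187 / 4.92 = 38.0 K.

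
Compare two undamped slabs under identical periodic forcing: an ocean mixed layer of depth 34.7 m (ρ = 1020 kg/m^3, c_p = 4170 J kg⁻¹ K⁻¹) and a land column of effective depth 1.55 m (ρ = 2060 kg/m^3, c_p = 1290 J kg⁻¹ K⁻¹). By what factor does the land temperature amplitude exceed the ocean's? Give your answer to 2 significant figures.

36

C_ocean = 1020 × 4170 × 34.7 = 1.48×10^8 J/(m²·K).
C_land = 2060 × 1290 × 1.55 = 4.12×10^6 J/(m²·K).
Undamped amplitude ∝ 1/C, so A_land/A_ocean = C_ocean/C_land = 35.8.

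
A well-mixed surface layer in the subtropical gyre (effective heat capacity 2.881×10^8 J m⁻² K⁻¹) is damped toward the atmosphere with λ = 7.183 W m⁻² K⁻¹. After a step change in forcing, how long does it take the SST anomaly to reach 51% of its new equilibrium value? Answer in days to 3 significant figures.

331 days

Areal heat capacity C = 2.881×10^8 J m⁻² K⁻¹ (given).
τ = C / λ = 2.88×10^8 / 7.183 = 4.01×10^7 s.
Fraction reached: 1 − e^(−t/τ) = 0.51 ⇒ t = −τ ln(1 − 0.51) = τ × 0.713.
t = 2.86×10^7 s = 331 days.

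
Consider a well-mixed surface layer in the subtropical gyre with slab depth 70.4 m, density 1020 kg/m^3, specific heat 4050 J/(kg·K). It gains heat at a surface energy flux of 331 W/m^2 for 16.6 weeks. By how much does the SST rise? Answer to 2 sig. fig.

11 K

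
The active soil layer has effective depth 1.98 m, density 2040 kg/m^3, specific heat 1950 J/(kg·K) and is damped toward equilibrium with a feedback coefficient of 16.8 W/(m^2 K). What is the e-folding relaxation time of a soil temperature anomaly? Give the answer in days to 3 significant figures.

5.43 days

Areal heat capacity C = ρ c_p D = 2040 × 1950 × 1.98 = 7.88×10^6 J/(m²·K).
Relaxation time τ = C / λ = 7.88×10^6 / 16.8 = 4.69×10^5 s.
In days: 4.69×10^5 s / (86400 s/day) = 5.43 days.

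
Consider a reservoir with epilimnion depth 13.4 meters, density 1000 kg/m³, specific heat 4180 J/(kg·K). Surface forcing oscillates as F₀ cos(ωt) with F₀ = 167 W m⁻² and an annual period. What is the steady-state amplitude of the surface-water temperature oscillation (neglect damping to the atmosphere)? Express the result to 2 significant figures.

15 K

Areal heat capacity C = ρ c_p D = 1000 × 4180 × 13.4 = 5.60×10^7 J m⁻² K⁻¹.
Angular frequency ω = 2π / T = 2π / 3.15×10^7 s = 1.99×10^-7 s⁻¹.
Cω = 5.60×10^7 × 1.99×10^-7 = 11.2 W/(m²·K).
Amplitude A = F₀ / (Cω) = 167 / 11.2 = 15.0 K.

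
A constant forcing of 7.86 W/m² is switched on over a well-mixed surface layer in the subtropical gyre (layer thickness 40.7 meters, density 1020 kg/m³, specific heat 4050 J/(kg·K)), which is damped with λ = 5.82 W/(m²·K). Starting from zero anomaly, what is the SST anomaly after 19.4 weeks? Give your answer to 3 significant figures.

Areal heat capacity C = ρ c_p D = 1020 × 4050 × 40.7 = 1.68×10^8 J/(m^2 K).
τ = C / λ = 1.68×10^8 / 5.82 = 2.89×10^7 s.
Equilibrium anomaly ΔT_eq = F / λ = 7.86 / 5.82 = 1.35 K.
t = 19.4 weeks = 1.17×10^7 s, so t/τ = 0.406.
ΔT(t) = ΔT_eq (1 − e^(−t/τ)) = 1.35 × (1 − e^−0.406) = 0.451 K.

0.451 K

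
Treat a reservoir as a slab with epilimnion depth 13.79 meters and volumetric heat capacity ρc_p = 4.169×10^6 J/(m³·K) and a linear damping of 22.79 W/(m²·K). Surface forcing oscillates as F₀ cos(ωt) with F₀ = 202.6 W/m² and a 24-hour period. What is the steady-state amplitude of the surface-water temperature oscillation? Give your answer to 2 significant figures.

0.048 K

Areal heat capacity C = ρc_p × D = 4.169×10^6 × 13.79 = 5.75×10^7 J/(m^2 K).
Angular frequency ω = 2π / T = 2π / 86400 s = 7.27×10^-5 s⁻¹.
√((Cω)² + λ²) = √((4180)² + 22.79²) = 4180 W/(m²·K).
Amplitude A = F₀ / √((Cω)²+λ²) = 202.6 / 4180 = 0.0485 K.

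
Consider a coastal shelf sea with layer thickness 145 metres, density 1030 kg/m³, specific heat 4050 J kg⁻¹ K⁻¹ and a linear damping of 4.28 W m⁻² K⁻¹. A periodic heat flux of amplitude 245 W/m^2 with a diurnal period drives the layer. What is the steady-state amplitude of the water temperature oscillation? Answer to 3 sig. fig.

Areal heat capacity C = ρ c_p D = 1030 × 4050 × 145 = 6.05×10^8 J/(m²·K).
Angular frequency ω = 2π / T = 2π / 86400 s = 7.27×10^-5 s⁻¹.
√((Cω)² + λ²) = √((44000)² + 4.28²) = 44000 W/(m²·K).
Amplitude A = F₀ / √((Cω)²+λ²) = 245 / 44000 = 0.00557 K.

0.00557 K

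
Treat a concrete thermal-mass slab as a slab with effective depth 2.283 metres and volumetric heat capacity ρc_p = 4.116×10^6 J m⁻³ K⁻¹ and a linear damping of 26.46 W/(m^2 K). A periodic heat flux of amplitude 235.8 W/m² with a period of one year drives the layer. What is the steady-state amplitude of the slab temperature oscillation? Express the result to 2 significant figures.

8.9 K

Areal heat capacity C = ρc_p × D = 4.116×10^6 × 2.283 = 9.40×10^6 J/(m^2 K).
Angular frequency ω = 2π / T = 2π / 3.15×10^7 s = 1.99×10^-7 s⁻¹.
√((Cω)² + λ²) = √((1.87)² + 26.46²) = 26.5 W/(m²·K).
Amplitude A = F₀ / √((Cω)²+λ²) = 235.8 / 26.5 = 8.89 K.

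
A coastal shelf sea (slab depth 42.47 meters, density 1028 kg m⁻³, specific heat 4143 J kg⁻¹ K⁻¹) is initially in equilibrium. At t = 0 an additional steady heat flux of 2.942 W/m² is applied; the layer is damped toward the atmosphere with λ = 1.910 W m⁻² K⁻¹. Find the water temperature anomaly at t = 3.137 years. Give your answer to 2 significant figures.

1.0 K

Areal heat capacity C = ρ c_p D = 1028 × 4143 × 42.47 = 1.81×10^8 J/(m²·K).
τ = C / λ = 1.81×10^8 / 1.910 = 9.47×10^7 s.
Equilibrium anomaly ΔT_eq = F / λ = 2.942 / 1.910 = 1.54 K.
t = 3.137 years = 9.90×10^7 s, so t/τ = 1.05.
ΔT(t) = ΔT_eq (1 − e^(−t/τ)) = 1.54 × (1 − e^−1.05) = 0.999 K.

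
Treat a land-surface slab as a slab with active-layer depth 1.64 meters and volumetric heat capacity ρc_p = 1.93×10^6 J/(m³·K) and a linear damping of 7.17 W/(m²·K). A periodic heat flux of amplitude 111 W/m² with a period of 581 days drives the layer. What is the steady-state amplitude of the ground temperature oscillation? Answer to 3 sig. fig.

15.5 K

Areal heat capacity C = ρc_p × D = 1.93×10^6 × 1.64 = 3.17×10^6 J/(m²·K).
Angular frequency ω = 2π / T = 2π / 5.02×10^7 s = 1.25×10^-7 s⁻¹.
√((Cω)² + λ²) = √((0.396)² + 7.17²) = 7.18 W/(m²·K).
Amplitude A = F₀ / √((Cω)²+λ²) = 111 / 7.18 = 15.5 K.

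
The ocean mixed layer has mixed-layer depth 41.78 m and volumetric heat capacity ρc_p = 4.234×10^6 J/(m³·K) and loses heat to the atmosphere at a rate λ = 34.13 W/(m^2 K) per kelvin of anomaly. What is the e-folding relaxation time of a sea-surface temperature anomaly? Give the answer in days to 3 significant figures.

60.0 days

Areal heat capacity C = ρc_p × D = 4.234×10^6 × 41.78 = 1.77×10^8 J/(m²·K).
Relaxation time τ = C / λ = 1.77×10^8 / 34.13 = 5.18×10^6 s.
In days: 5.18×10^6 s / (86400 s/day) = 60.0 days.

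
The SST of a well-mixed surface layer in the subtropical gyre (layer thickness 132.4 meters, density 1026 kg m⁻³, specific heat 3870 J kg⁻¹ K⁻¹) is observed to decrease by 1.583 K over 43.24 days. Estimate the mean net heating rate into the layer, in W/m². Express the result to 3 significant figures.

Areal heat capacity C = ρ c_p D = 1026 × 3870 × 132.4 = 5.26×10^8 J/(m^2 K).
Required heat per unit area: Q = C ΔT = 5.26×10^8 × -1.583 = -8.32×10^8 J/m².
Flux F = Q / Δt = -8.32×10^8 / 3.74×10^6 s = -223 W/m².

-223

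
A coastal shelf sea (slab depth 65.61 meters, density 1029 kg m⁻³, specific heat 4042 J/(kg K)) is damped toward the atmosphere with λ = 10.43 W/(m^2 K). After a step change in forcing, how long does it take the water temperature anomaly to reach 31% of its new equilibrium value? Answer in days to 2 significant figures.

Areal heat capacity C = ρ c_p D = 1029 × 4042 × 65.61 = 2.73×10^8 J m⁻² K⁻¹.
τ = C / λ = 2.73×10^8 / 10.43 = 2.62×10^7 s.
Fraction reached: 1 − e^(−t/τ) = 0.31 ⇒ t = −τ ln(1 − 0.31) = τ × 0.371.
t = 9.71×10^6 s = 112 days.

110 days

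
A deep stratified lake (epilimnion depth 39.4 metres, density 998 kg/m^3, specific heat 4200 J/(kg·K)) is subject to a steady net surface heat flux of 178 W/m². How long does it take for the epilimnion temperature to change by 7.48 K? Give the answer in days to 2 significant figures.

Areal heat capacity C = ρ c_p D = 998 × 4200 × 39.4 = 1.65×10^8 J m⁻² K⁻¹.
Time required: Δt = C ΔT / F = 1.65×10^8 × 7.48 / 178 = 6.94×10^6 s.
In days: 6.94×10^6 s / (86400 s/day) = 80.3 days.

80 days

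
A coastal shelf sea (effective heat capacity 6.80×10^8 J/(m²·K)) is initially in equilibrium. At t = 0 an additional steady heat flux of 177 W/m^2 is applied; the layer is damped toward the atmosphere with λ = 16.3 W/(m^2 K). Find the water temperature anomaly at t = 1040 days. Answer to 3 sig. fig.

9.60 K

Areal heat capacity C = 6.80×10^8 J/(m²·K) (given).
τ = C / λ = 6.80×10^8 / 16.3 = 4.17×10^7 s.
Equilibrium anomaly ΔT_eq = F / λ = 177 / 16.3 = 10.9 K.
t = 1040 days = 8.99×10^7 s, so t/τ = 2.15.
ΔT(t) = ΔT_eq (1 − e^(−t/τ)) = 10.9 × (1 − e^−2.15) = 9.60 K.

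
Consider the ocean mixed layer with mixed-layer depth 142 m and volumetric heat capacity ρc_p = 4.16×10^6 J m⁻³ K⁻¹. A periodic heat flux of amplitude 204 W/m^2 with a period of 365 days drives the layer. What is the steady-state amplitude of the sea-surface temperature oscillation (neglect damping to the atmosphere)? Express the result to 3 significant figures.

Areal heat capacity C = ρc_p × D = 4.16×10^6 × 142 = 5.91×10^8 J m⁻² K⁻¹.
Angular frequency ω = 2π / T = 2π / 3.15×10^7 s = 1.99×10^-7 s⁻¹.
Cω = 5.91×10^8 × 1.99×10^-7 = 118 W/(m²·K).
Amplitude A = F₀ / (Cω) = 204 / 118 = 1.73 K.

1.73 K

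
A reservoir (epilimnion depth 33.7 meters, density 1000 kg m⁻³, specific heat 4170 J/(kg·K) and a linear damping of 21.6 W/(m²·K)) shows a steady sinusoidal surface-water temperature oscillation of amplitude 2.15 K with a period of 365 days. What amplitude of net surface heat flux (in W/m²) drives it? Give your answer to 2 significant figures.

76

Areal heat capacity C = ρ c_p D = 1000 × 4170 × 33.7 = 1.41×10^8 J m⁻² K⁻¹.
ω = 2π / 3.15×10^7 s = 1.99×10^-7 s⁻¹.
√((Cω)² + λ²) = √((28.0)² + 21.6²) = 35.4 W/(m²·K).
F₀ = A × √((Cω)²+λ²) = 2.15 × 35.4 = 76.0 W/m².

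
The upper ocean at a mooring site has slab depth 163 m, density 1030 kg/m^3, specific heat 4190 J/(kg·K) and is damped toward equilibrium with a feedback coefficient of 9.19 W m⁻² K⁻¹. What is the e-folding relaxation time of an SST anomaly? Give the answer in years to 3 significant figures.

2.43 years

Areal heat capacity C = ρ c_p D = 1030 × 4190 × 163 = 7.03×10^8 J m⁻² K⁻¹.
Relaxation time τ = C / λ = 7.03×10^8 / 9.19 = 7.65×10^7 s.
In years: 7.65×10^7 s / (3.156×10^7 s/year) = 2.43 years.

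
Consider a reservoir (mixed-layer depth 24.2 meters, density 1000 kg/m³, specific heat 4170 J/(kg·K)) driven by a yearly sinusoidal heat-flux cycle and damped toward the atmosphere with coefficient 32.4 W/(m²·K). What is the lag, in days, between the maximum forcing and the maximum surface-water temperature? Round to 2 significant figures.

32 days

Areal heat capacity C = ρ c_p D = 1000 × 4170 × 24.2 = 1.01×10^8 J m⁻² K⁻¹.
ω = 2π / 3.15×10^7 s = 1.99×10^-7 s⁻¹.
Phase lag φ = arctan(Cω/λ) = arctan(20.1/32.4) = 0.555 rad.
Time lag = φ / ω = 0.555 / 1.99×10^-7 = 2.79×10^6 s = 32.3 days.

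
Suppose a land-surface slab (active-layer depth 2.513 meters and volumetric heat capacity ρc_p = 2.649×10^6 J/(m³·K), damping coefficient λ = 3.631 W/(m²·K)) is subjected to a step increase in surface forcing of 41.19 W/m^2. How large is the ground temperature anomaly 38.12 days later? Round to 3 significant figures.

9.46 K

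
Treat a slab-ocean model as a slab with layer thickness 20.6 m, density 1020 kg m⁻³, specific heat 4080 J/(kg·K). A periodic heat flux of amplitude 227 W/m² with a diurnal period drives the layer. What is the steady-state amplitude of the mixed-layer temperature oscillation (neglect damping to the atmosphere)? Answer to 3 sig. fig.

0.0364 K

Areal heat capacity C = ρ c_p D = 1020 × 4080 × 20.6 = 8.57×10^7 J/(m²·K).
Angular frequency ω = 2π / T = 2π / 86400 s = 7.27×10^-5 s⁻¹.
Cω = 8.57×10^7 × 7.27×10^-5 = 6230 W/(m²·K).
Amplitude A = F₀ / (Cω) = 227 / 6230 = 0.0364 K.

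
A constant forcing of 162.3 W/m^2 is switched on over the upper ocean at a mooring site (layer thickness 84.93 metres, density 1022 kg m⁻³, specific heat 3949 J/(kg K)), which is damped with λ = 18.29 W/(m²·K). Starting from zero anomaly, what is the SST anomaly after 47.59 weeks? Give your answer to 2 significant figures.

7.0 K

Areal heat capacity C = ρ c_p D = 1022 × 3949 × 84.93 = 3.43×10^8 J m⁻² K⁻¹.
τ = C / λ = 3.43×10^8 / 18.29 = 1.87×10^7 s.
Equilibrium anomaly ΔT_eq = F / λ = 162.3 / 18.29 = 8.87 K.
t = 47.59 weeks = 2.88×10^7 s, so t/τ = 1.54.
ΔT(t) = ΔT_eq (1 − e^(−t/τ)) = 8.87 × (1 − e^−1.54) = 6.96 K.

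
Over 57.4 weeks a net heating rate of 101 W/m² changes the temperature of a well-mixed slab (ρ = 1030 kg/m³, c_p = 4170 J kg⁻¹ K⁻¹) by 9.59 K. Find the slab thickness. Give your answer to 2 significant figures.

Heat input Q = F Δt = 101 × 3.47×10^7 s = 3.51×10^9 J/m².
Required areal heat capacity C = Q / ΔT = 3.66×10^8 J/(m²·K).
Depth D = C / (ρ c_p) = 3.66×10^8 / (1030 × 4170) = 85.1 m.

85 m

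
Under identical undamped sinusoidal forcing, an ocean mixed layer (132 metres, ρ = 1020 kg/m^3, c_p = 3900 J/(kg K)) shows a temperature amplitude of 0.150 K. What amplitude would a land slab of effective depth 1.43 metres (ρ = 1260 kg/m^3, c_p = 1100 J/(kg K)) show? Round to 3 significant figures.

39.7 K

C_ocean = 5.25×10^8 J/(m²·K); C_land = 1.98×10^6 J/(m²·K).
A ∝ 1/C ⇒ A_land = A_ocean × C_ocean/C_land = 0.150 × 265 = 39.7 K.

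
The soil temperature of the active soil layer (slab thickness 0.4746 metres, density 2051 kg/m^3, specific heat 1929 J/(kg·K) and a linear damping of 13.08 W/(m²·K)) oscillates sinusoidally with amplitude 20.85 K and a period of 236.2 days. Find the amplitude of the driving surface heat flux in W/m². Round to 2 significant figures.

270

Areal heat capacity C = ρ c_p D = 2051 × 1929 × 0.4746 = 1.88×10^6 J/(m^2 K).
ω = 2π / 2.04×10^7 s = 3.08×10^-7 s⁻¹.
√((Cω)² + λ²) = √((0.578)² + 13.08²) = 13.1 W/(m²·K).
F₀ = A × √((Cω)²+λ²) = 20.85 × 13.1 = 273 W/m².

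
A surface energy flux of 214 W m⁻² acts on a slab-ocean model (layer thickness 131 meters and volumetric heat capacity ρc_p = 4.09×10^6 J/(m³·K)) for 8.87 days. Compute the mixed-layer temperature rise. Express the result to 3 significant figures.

0.306 K

Areal heat capacity C = ρc_p × D = 4.09×10^6 × 131 = 5.36×10^8 J m⁻² K⁻¹.
Net heat input Q = F Δt = 214 × (8.87 days × 86400 s/day) = 1.64×10^8 J/m².
ΔT = Q / C = 1.64×10^8 / 5.36×10^8 = 0.306 K.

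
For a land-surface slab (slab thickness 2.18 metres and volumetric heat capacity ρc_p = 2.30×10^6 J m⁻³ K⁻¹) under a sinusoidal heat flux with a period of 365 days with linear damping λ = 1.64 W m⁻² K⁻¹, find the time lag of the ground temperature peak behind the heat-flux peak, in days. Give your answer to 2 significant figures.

Areal heat capacity C = ρc_p × D = 2.30×10^6 × 2.18 = 5.01×10^6 J m⁻² K⁻¹.
ω = 2π / 3.15×10^7 s = 1.99×10^-7 s⁻¹.
Phase lag φ = arctan(Cω/λ) = arctan(0.999/1.64) = 0.547 rad.
Time lag = φ / ω = 0.547 / 1.99×10^-7 = 2.75×10^6 s = 31.8 days.

32 days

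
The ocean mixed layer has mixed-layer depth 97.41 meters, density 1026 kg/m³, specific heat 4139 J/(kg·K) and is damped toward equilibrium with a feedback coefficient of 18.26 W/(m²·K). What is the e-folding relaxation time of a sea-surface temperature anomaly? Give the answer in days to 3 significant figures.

262 days

Areal heat capacity C = ρ c_p D = 1026 × 4139 × 97.41 = 4.14×10^8 J/(m^2 K).
Relaxation time τ = C / λ = 4.14×10^8 / 18.26 = 2.27×10^7 s.
In days: 2.27×10^7 s / (86400 s/day) = 262 days.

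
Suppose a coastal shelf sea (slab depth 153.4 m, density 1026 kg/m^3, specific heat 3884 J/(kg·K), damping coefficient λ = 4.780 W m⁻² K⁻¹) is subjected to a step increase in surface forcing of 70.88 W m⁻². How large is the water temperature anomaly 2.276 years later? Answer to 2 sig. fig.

Areal heat capacity C = ρ c_p D = 1026 × 3884 × 153.4 = 6.11×10^8 J m⁻² K⁻¹.
τ = C / λ = 6.11×10^8 / 4.780 = 1.28×10^8 s.
Equilibrium anomaly ΔT_eq = F / λ = 70.88 / 4.780 = 14.8 K.
t = 2.276 years = 7.18×10^7 s, so t/τ = 0.562.
ΔT(t) = ΔT_eq (1 − e^(−t/τ)) = 14.8 × (1 − e^−0.562) = 6.37 K.

6.4 K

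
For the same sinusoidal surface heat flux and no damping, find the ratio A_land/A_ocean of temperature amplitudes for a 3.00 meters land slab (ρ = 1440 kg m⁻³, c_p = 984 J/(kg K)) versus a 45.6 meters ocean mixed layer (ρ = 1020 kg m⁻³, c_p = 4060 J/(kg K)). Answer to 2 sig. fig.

C_ocean = 1020 × 4060 × 45.6 = 1.89×10^8 J/(m²·K).
C_land = 1440 × 984 × 3.00 = 4.25×10^6 J/(m²·K).
Undamped amplitude ∝ 1/C, so A_land/A_ocean = C_ocean/C_land = 44.4.

44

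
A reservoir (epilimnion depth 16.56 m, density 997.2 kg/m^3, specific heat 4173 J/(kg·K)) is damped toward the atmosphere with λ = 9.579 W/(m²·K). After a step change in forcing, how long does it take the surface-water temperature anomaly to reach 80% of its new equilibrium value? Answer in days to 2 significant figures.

Areal heat capacity C = ρ c_p D = 997.2 × 4173 × 16.56 = 6.89×10^7 J/(m²·K).
τ = C / λ = 6.89×10^7 / 9.579 = 7.19×10^6 s.
Fraction reached: 1 − e^(−t/τ) = 0.80 ⇒ t = −τ ln(1 − 0.80) = τ × 1.61.
t = 1.16×10^7 s = 134 days.

130 days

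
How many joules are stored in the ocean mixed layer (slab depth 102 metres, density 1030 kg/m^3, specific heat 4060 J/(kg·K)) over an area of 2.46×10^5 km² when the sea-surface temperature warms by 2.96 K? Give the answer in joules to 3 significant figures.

Areal heat capacity C = ρ c_p D = 1030 × 4060 × 102 = 4.27×10^8 J m⁻² K⁻¹.
Heat per unit area: q = C ΔT = 4.27×10^8 × 2.96 = 1.26×10^9 J/m².
Total heat: Q = q × A = 1.26×10^9 × (2.46×10^5 × 10⁶ m²) = 3.11×10^20 J.

3.11×10^20 J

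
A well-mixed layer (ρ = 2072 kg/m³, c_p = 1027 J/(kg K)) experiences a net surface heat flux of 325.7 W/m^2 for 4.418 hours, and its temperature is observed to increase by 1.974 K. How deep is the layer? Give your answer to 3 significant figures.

1.23 m

Heat input Q = F Δt = 325.7 × 15900 s = 5.18×10^6 J/m².
Required areal heat capacity C = Q / ΔT = 2.62×10^6 J/(m²·K).
Depth D = C / (ρ c_p) = 2.62×10^6 / (2072 × 1027) = 1.23 m.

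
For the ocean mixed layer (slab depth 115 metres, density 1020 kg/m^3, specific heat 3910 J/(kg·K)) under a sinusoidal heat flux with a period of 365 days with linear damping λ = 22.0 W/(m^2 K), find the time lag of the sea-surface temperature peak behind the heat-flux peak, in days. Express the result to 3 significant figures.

77.5 days

Areal heat capacity C = ρ c_p D = 1020 × 3910 × 115 = 4.59×10^8 J/(m²·K).
ω = 2π / 3.15×10^7 s = 1.99×10^-7 s⁻¹.
Phase lag φ = arctan(Cω/λ) = arctan(91.4/22.0) = 1.33 rad.
Time lag = φ / ω = 1.33 / 1.99×10^-7 = 6.70×10^6 s = 77.5 days.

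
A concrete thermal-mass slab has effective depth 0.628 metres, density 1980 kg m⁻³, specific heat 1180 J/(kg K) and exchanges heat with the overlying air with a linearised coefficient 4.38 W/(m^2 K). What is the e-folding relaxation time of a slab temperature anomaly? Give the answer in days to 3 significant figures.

3.88 days

Areal heat capacity C = ρ c_p D = 1980 × 1180 × 0.628 = 1.47×10^6 J m⁻² K⁻¹.
Relaxation time τ = C / λ = 1.47×10^6 / 4.38 = 3.35×10^5 s.
In days: 3.35×10^5 s / (86400 s/day) = 3.88 days.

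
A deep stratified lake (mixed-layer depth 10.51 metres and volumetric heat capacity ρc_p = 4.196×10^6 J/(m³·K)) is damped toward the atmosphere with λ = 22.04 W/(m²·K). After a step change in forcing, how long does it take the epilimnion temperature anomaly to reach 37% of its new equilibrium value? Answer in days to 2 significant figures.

11 days

Areal heat capacity C = ρc_p × D = 4.196×10^6 × 10.51 = 4.41×10^7 J m⁻² K⁻¹.
τ = C / λ = 4.41×10^7 / 22.04 = 2.00×10^6 s.
Fraction reached: 1 − e^(−t/τ) = 0.37 ⇒ t = −τ ln(1 − 0.37) = τ × 0.462.
t = 9.24×10^5 s = 10.7 days.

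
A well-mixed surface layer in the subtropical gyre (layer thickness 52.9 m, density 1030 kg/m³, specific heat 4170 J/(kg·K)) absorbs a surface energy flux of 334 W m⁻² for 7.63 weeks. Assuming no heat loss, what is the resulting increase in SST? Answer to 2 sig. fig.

Areal heat capacity C = ρ c_p D = 1030 × 4170 × 52.9 = 2.27×10^8 J/(m^2 K).
Net heat input Q = F Δt = 334 × (7.63 weeks × 6.048×10^5 s/week) = 1.54×10^9 J/m².
ΔT = Q / C = 1.54×10^9 / 2.27×10^8 = 6.78 K.

6.8 K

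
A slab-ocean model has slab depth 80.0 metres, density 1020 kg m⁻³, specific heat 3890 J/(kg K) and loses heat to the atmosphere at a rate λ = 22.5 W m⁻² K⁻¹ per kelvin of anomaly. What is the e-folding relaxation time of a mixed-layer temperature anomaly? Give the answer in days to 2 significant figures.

Areal heat capacity C = ρ c_p D = 1020 × 3890 × 80.0 = 3.17×10^8 J m⁻² K⁻¹.
Relaxation time τ = C / λ = 3.17×10^8 / 22.5 = 1.41×10^7 s.
In days: 1.41×10^7 s / (86400 s/day) = 163 days.

160 days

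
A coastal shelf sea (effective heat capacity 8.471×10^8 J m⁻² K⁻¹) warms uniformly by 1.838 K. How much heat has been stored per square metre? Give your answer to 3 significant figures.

1.56×10^9

Areal heat capacity C = 8.471×10^8 J m⁻² K⁻¹ (given).
ΔQ = C ΔT = 8.47×10^8 × 1.838 = 1.56×10^9 J/m².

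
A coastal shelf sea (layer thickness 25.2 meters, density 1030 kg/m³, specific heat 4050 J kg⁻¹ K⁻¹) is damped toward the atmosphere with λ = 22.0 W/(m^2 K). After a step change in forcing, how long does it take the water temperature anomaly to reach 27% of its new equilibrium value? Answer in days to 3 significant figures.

17.4 days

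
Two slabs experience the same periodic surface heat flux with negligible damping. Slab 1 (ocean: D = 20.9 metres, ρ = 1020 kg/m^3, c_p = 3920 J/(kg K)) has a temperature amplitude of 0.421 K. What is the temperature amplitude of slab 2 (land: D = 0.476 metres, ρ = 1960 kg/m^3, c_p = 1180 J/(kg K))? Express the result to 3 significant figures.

C_ocean = 8.36×10^7 J/(m²·K); C_land = 1.10×10^6 J/(m²·K).
A ∝ 1/C ⇒ A_land = A_ocean × C_ocean/C_land = 0.421 × 75.9 = 32.0 K.

32.0 K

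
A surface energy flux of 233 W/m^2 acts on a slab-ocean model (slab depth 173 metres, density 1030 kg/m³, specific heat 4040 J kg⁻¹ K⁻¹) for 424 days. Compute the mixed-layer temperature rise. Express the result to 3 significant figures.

11.9 K

Areal heat capacity C = ρ c_p D = 1030 × 4040 × 173 = 7.20×10^8 J/(m^2 K).
Net heat input Q = F Δt = 233 × (424 days × 86400 s/day) = 8.54×10^9 J/m².
ΔT = Q / C = 8.54×10^9 / 7.20×10^8 = 11.9 K.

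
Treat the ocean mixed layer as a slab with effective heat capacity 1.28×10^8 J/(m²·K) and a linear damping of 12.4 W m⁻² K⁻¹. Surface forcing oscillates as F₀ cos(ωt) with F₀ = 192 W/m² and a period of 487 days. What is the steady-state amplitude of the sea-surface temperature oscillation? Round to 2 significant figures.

8.4 K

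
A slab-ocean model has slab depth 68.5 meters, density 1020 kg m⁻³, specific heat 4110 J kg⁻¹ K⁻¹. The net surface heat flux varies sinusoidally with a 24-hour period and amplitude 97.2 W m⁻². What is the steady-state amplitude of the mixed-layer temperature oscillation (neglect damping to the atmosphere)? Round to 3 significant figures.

0.00465 K

Areal heat capacity C = ρ c_p D = 1020 × 4110 × 68.5 = 2.87×10^8 J m⁻² K⁻¹.
Angular frequency ω = 2π / T = 2π / 86400 s = 7.27×10^-5 s⁻¹.
Cω = 2.87×10^8 × 7.27×10^-5 = 20900 W/(m²·K).
Amplitude A = F₀ / (Cω) = 97.2 / 20900 = 0.00465 K.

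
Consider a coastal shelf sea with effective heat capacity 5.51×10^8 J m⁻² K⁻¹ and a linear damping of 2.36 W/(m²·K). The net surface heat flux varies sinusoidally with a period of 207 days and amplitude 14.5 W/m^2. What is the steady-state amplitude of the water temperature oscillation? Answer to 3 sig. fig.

Areal heat capacity C = 5.51×10^8 J m⁻² K⁻¹ (given).
Angular frequency ω = 2π / T = 2π / 1.79×10^7 s = 3.51×10^-7 s⁻¹.
√((Cω)² + λ²) = √((194)² + 2.36²) = 194 W/(m²·K).
Amplitude A = F₀ / √((Cω)²+λ²) = 14.5 / 194 = 0.0749 K.

0.0749 K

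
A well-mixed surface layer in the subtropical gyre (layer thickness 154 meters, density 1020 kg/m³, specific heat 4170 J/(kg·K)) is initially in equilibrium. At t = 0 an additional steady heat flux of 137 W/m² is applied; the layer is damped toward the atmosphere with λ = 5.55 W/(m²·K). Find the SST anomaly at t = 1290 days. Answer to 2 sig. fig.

15 K

Areal heat capacity C = ρ c_p D = 1020 × 4170 × 154 = 6.55×10^8 J/(m²·K).
τ = C / λ = 6.55×10^8 / 5.55 = 1.18×10^8 s.
Equilibrium anomaly ΔT_eq = F / λ = 137 / 5.55 = 24.7 K.
t = 1290 days = 1.11×10^8 s, so t/τ = 0.944.
ΔT(t) = ΔT_eq (1 − e^(−t/τ)) = 24.7 × (1 − e^−0.944) = 15.1 K.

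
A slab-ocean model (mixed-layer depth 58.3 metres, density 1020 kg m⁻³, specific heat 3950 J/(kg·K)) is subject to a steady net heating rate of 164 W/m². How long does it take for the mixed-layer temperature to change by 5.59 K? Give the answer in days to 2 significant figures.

93 days

Areal heat capacity C = ρ c_p D = 1020 × 3950 × 58.3 = 2.35×10^8 J/(m^2 K).
Time required: Δt = C ΔT / F = 2.35×10^8 × 5.59 / 164 = 8.01×10^6 s.
In days: 8.01×10^6 s / (86400 s/day) = 92.7 days.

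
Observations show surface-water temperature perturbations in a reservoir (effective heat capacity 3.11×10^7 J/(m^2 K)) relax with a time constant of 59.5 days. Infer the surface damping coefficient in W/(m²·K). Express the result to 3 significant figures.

Areal heat capacity C = 3.11×10^7 J/(m^2 K) (given).
τ = 59.5 days = 5.14×10^6 s.
λ = C / τ = 3.11×10^7 / 5.14×10^6 = 6.05 W/(m²·K).

6.05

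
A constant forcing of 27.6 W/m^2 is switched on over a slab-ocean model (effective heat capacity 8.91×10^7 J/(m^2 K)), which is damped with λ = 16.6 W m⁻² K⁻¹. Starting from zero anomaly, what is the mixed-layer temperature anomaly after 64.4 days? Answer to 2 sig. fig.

1.1 K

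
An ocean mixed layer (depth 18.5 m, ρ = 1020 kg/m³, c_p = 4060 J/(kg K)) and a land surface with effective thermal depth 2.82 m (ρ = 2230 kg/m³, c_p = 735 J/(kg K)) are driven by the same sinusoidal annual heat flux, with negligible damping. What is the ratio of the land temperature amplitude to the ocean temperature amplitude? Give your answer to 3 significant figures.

C_ocean = 1020 × 4060 × 18.5 = 7.66×10^7 J/(m²·K).
C_land = 2230 × 735 × 2.82 = 4.62×10^6 J/(m²·K).
Undamped amplitude ∝ 1/C, so A_land/A_ocean = C_ocean/C_land = 16.6.

16.6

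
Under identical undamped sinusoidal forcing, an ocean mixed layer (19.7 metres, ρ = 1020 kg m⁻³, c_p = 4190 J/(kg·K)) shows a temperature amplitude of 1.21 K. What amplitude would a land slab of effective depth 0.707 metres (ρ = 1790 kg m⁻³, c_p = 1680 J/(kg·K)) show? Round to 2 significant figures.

48 K

C_ocean = 8.42×10^7 J/(m²·K); C_land = 2.13×10^6 J/(m²·K).
A ∝ 1/C ⇒ A_land = A_ocean × C_ocean/C_land = 1.21 × 39.6 = 47.9 K.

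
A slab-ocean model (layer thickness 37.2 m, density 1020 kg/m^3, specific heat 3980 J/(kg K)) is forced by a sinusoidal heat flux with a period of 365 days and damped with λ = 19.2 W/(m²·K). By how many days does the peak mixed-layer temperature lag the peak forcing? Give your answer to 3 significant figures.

58.3 days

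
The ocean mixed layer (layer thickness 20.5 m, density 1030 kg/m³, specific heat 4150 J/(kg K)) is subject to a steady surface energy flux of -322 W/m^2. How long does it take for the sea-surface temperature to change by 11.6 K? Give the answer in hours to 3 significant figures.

877 hours

Areal heat capacity C = ρ c_p D = 1030 × 4150 × 20.5 = 8.76×10^7 J m⁻² K⁻¹.
Time required: Δt = C ΔT / F = 8.76×10^7 × -11.6 / -322 = 3.16×10^6 s.
In hours: 3.16×10^6 s / (3600 s/hour) = 877 hours.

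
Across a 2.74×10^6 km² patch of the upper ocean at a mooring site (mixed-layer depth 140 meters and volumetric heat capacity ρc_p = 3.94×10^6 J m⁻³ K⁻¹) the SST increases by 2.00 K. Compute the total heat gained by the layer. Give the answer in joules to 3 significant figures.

3.02×10^21 J

Areal heat capacity C = ρc_p × D = 3.94×10^6 × 140 = 5.52×10^8 J m⁻² K⁻¹.
Heat per unit area: q = C ΔT = 5.52×10^8 × 2.00 = 1.10×10^9 J/m².
Total heat: Q = q × A = 1.10×10^9 × (2.74×10^6 × 10⁶ m²) = 3.02×10^21 J.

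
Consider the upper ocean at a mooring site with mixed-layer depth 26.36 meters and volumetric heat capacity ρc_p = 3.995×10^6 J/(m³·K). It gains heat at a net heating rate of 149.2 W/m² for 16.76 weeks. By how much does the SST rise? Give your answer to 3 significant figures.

14.4 K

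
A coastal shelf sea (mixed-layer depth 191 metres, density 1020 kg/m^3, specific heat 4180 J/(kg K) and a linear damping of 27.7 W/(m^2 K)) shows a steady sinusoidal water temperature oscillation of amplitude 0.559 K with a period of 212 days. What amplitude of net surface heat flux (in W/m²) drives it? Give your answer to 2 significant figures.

160

Areal heat capacity C = ρ c_p D = 1020 × 4180 × 191 = 8.14×10^8 J/(m^2 K).
ω = 2π / 1.83×10^7 s = 3.43×10^-7 s⁻¹.
√((Cω)² + λ²) = √((279)² + 27.7²) = 281 W/(m²·K).
F₀ = A × √((Cω)²+λ²) = 0.559 × 281 = 157 W/m².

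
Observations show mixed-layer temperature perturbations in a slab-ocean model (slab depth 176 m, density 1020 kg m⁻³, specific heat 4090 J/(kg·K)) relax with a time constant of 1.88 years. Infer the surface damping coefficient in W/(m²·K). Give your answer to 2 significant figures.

12

Areal heat capacity C = ρ c_p D = 1020 × 4090 × 176 = 7.34×10^8 J m⁻² K⁻¹.
τ = 1.88 years = 5.93×10^7 s.
λ = C / τ = 7.34×10^8 / 5.93×10^7 = 12.4 W/(m²·K).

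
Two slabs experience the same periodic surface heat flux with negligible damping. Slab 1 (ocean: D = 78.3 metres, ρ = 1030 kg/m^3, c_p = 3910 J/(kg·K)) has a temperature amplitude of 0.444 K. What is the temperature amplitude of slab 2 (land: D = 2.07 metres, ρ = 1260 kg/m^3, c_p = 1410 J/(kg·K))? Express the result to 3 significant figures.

38.1 K

C_ocean = 3.15×10^8 J/(m²·K); C_land = 3.68×10^6 J/(m²·K).
A ∝ 1/C ⇒ A_land = A_ocean × C_ocean/C_land = 0.444 × 85.7 = 38.1 K.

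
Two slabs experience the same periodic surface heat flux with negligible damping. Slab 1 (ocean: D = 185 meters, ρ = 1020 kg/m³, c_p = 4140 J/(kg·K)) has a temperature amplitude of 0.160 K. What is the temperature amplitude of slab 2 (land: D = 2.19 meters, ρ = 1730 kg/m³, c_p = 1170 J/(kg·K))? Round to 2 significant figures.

C_ocean = 7.81×10^8 J/(m²·K); C_land = 4.43×10^6 J/(m²·K).
A ∝ 1/C ⇒ A_land = A_ocean × C_ocean/C_land = 0.160 × 176 = 28.2 K.

28 K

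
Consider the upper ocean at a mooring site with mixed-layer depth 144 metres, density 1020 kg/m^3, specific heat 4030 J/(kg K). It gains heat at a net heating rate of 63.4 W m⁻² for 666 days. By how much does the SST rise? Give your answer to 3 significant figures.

Areal heat capacity C = ρ c_p D = 1020 × 4030 × 144 = 5.92×10^8 J/(m²·K).
Net heat input Q = F Δt = 63.4 × (666 days × 86400 s/day) = 3.65×10^9 J/m².
ΔT = Q / C = 3.65×10^9 / 5.92×10^8 = 6.16 K.

6.16 K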